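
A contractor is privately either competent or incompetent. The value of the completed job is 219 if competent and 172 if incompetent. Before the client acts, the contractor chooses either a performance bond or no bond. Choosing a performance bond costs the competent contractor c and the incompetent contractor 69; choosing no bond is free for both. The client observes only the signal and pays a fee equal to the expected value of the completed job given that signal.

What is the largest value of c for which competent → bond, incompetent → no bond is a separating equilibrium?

47

Under separation: bond → competent (pays 219); no bond → incompetent (pays 172).
Incompetent: 172 − 0 = 172 ≥ 219 − 69 = 150. Holds regardless of c. ✓
Competent: 219 − c ≥ 172 − 0, so c ≤ 219 − 172 = 47.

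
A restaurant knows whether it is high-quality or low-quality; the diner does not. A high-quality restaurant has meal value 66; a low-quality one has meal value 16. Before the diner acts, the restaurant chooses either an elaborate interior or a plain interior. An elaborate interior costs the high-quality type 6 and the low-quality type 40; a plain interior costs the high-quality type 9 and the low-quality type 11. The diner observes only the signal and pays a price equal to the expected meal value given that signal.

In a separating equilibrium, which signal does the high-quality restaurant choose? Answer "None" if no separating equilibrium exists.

Try high-quality → elaborate interior, low-quality → plain interior:
  If types separate, elaborate interior earns payment 66 and plain interior earns 16.
  High-quality: elaborate interior gives 66 − 6 = 60; plain interior gives 16 − 9 = 7. No deviation. ✓
  Low-quality: plain interior gives 16 − 11 = 5; elaborate interior gives 66 − 40 = 26. Would deviate. ✗
Try high-quality → plain interior, low-quality → elaborate interior:
  If types separate, plain interior earns payment 66 and elaborate interior earns 16.
  High-quality: plain interior gives 66 − 9 = 57; elaborate interior gives 16 − 6 = 10. No deviation. ✓
  Low-quality: elaborate interior gives 16 − 40 = -24; plain interior gives 66 − 11 = 55. Would deviate. ✗
Neither assignment is incentive-compatible.

None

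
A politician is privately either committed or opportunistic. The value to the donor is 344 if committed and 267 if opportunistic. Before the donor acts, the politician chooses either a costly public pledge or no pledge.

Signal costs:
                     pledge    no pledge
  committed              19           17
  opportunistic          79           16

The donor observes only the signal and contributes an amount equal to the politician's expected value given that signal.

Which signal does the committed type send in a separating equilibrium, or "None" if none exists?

None

Try committed → pledge, opportunistic → no pledge:
  Under separation the donor infers type exactly: pledge → committed (pays 344), no pledge → opportunistic (pays 267).
  Committed: pledge gives 344 − 19 = 325; no pledge gives 267 − 17 = 250. No deviation. ✓
  Opportunistic: no pledge gives 267 − 16 = 251; pledge gives 344 − 79 = 265. Would deviate. ✗
Try committed → no pledge, opportunistic → pledge:
  Under separation the donor infers type exactly: no pledge → committed (pays 344), pledge → opportunistic (pays 267).
  Committed: no pledge gives 344 − 17 = 327; pledge gives 267 − 19 = 248. No deviation. ✓
  Opportunistic: pledge gives 267 − 79 = 188; no pledge gives 344 − 16 = 328. Would deviate. ✗
Neither assignment is incentive-compatible.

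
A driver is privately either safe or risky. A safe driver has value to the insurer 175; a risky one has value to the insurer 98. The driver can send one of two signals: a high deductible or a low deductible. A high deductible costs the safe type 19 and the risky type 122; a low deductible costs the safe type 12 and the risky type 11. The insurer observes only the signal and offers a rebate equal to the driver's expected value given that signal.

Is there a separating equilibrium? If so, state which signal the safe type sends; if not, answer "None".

high deductible

Try safe → high deductible, risky → low deductible:
  If types separate, high deductible earns payment 175 and low deductible earns 98.
  Safe: high deductible gives 175 − 19 = 156; low deductible gives 98 − 12 = 86. No deviation. ✓
  Risky: low deductible gives 98 − 11 = 87; high deductible gives 175 − 122 = 53. No deviation. ✓
Both hold — the safe type sends high deductible.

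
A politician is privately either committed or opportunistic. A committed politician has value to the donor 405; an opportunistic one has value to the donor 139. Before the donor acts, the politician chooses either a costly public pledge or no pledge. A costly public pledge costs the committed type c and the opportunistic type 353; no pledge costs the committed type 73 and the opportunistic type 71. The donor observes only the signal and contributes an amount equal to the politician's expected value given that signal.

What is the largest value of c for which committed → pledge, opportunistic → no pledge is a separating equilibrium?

Under separation: pledge → committed (pays 405); no pledge → opportunistic (pays 139).
Opportunistic: 139 − 71 = 68 ≥ 405 − 353 = 52. Holds regardless of c. ✓
Committed: 405 − c ≥ 139 − 73, so c ≤ 405 − 66 = 339.

339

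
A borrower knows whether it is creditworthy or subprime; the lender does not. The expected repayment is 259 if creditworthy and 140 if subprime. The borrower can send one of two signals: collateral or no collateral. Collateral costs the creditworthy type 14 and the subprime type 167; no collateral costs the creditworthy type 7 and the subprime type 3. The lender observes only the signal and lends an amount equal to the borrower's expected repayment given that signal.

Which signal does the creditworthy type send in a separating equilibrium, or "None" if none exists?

Try creditworthy → collateral, subprime → no collateral:
  If types separate, collateral earns payment 259 and no collateral earns 140.
  Creditworthy: collateral gives 259 − 14 = 245; no collateral gives 140 − 7 = 133. No deviation. ✓
  Subprime: no collateral gives 140 − 3 = 137; collateral gives 259 − 167 = 92. No deviation. ✓
Both hold — the creditworthy type sends collateral.

collateral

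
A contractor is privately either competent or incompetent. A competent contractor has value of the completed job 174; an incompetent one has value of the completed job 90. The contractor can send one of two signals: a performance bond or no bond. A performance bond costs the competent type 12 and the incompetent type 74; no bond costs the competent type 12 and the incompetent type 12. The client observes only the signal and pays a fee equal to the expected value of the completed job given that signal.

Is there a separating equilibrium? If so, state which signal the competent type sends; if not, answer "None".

Try competent → bond, incompetent → no bond:
  Under separation the client infers type exactly: bond → competent (pays 174), no bond → incompetent (pays 90).
  Competent: bond gives 174 − 12 = 162; no bond gives 90 − 12 = 78. No deviation. ✓
  Incompetent: no bond gives 90 − 12 = 78; bond gives 174 − 74 = 100. Would deviate. ✗
Try competent → no bond, incompetent → bond:
  Under separation the client infers type exactly: no bond → competent (pays 174), bond → incompetent (pays 90).
  Competent: no bond gives 174 − 12 = 162; bond gives 90 − 12 = 78. No deviation. ✓
  Incompetent: bond gives 90 − 74 = 16; no bond gives 174 − 12 = 162. Would deviate. ✗
Neither assignment is incentive-compatible.

None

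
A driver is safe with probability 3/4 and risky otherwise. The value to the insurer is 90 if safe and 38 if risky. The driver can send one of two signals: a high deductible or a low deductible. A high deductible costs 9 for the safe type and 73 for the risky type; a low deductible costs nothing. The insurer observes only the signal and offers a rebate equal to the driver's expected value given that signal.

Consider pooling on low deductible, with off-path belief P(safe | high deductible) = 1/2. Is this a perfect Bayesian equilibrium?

Yes

At the pooled signal (low deductible) the insurer holds the prior 3/4 and pays 3/4·90 + 1/4·38 = 77. Off-path (high deductible) belief 1/2 gives 1/2·90 + 1/2·38 = 64.
Safe: low deductible gives 77 − 0 = 77; high deductible gives 64 − 9 = 55. Stays. ✓
Risky: low deductible gives 77 − 0 = 77; high deductible gives 64 − 73 = -9. Stays. ✓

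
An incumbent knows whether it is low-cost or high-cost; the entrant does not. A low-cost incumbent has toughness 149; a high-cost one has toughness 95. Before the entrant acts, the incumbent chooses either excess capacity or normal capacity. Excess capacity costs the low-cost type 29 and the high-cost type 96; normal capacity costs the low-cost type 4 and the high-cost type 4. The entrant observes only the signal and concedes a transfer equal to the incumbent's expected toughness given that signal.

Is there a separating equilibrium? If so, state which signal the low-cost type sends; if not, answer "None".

excess capacity

Try low-cost → excess capacity, high-cost → normal capacity:
  Under separation the entrant infers type exactly: excess capacity → low-cost (pays 149), normal capacity → high-cost (pays 95).
  Low-cost: excess capacity gives 149 − 29 = 120; normal capacity gives 95 − 4 = 91. No deviation. ✓
  High-cost: normal capacity gives 95 − 4 = 91; excess capacity gives 149 − 96 = 53. No deviation. ✓
Both hold — the low-cost type sends excess capacity.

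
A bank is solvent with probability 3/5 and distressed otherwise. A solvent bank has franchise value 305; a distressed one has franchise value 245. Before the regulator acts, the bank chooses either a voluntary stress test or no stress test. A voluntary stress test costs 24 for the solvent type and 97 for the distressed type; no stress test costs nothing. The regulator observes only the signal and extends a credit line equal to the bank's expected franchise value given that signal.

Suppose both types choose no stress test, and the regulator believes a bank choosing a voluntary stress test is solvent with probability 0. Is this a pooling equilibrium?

On the equilibrium path (no stress test) the regulator holds the prior 3/5 and pays 3/5·305 + 2/5·245 = 281. Off-path (stress test) belief 0 gives 0·305 + 1·245 = 245.
Solvent: no stress test gives 281 − 0 = 281; stress test gives 245 − 24 = 221. Stays. ✓
Distressed: no stress test gives 281 − 0 = 281; stress test gives 245 − 97 = 148. Stays. ✓
Beliefs are Bayes-consistent on-path and both types best-respond.

Yes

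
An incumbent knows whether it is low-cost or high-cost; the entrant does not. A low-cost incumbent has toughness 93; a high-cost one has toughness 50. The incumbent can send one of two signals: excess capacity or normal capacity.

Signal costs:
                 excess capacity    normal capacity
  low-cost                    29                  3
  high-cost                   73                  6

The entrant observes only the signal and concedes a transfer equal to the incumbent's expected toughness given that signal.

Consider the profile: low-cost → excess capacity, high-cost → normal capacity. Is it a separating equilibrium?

Yes

Under separation the entrant infers type exactly: excess capacity → low-cost (pays 93), normal capacity → high-cost (pays 50).
Low-cost: excess capacity gives 93 − 29 = 64; normal capacity gives 50 − 3 = 47. No deviation. ✓
High-cost: normal capacity gives 50 − 6 = 44; excess capacity gives 93 − 73 = 20. No deviation. ✓
Neither type gains from mimicking the other.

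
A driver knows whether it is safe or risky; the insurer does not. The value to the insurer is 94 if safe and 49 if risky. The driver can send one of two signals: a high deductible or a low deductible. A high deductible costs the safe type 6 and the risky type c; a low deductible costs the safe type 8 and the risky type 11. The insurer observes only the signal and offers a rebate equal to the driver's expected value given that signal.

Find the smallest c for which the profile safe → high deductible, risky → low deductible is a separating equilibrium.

56

Under separation: high deductible → safe (pays 94); low deductible → risky (pays 49).
Safe: 94 − 6 = 88 ≥ 49 − 8 = 41. Holds regardless of c. ✓
Risky: 49 − 11 ≥ 94 − c, so c ≥ 94 − 38 = 56.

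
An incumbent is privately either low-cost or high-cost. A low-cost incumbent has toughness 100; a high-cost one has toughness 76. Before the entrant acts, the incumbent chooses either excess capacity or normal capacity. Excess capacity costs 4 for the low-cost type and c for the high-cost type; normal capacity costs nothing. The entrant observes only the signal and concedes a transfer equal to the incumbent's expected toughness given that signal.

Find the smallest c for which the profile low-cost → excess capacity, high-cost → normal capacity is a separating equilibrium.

Under separation: excess capacity → low-cost (pays 100); normal capacity → high-cost (pays 76).
Low-cost: 100 − 4 = 96 ≥ 76 − 0 = 76. Holds regardless of c. ✓
High-cost: 76 − 0 ≥ 100 − c, so c ≥ 100 − 76 = 24.

24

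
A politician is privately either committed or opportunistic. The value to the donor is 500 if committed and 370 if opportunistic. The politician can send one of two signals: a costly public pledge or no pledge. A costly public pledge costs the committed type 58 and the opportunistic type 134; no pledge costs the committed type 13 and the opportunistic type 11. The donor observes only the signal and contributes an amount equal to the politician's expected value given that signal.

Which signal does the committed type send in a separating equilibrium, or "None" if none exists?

None

Try committed → pledge, opportunistic → no pledge:
  If types separate, pledge earns payment 500 and no pledge earns 370.
  Committed: pledge gives 500 − 58 = 442; no pledge gives 370 − 13 = 357. No deviation. ✓
  Opportunistic: no pledge gives 370 − 11 = 359; pledge gives 500 − 134 = 366. Would deviate. ✗
Try committed → no pledge, opportunistic → pledge:
  If types separate, no pledge earns payment 500 and pledge earns 370.
  Committed: no pledge gives 500 − 13 = 487; pledge gives 370 − 58 = 312. No deviation. ✓
  Opportunistic: pledge gives 370 − 134 = 236; no pledge gives 500 − 11 = 489. Would deviate. ✗
Neither assignment is incentive-compatible.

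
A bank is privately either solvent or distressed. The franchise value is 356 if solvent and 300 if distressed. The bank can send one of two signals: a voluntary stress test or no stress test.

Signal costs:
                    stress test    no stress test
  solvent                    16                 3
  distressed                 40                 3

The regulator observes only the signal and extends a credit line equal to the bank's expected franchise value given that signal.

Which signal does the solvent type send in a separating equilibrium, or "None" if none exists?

None

Try solvent → stress test, distressed → no stress test:
  If types separate, stress test earns payment 356 and no stress test earns 300.
  Solvent: stress test gives 356 − 16 = 340; no stress test gives 300 − 3 = 297. No deviation. ✓
  Distressed: no stress test gives 300 − 3 = 297; stress test gives 356 − 40 = 316. Would deviate. ✗
Try solvent → no stress test, distressed → stress test:
  If types separate, no stress test earns payment 356 and stress test earns 300.
  Solvent: no stress test gives 356 − 3 = 353; stress test gives 300 − 16 = 284. No deviation. ✓
  Distressed: stress test gives 300 − 40 = 260; no stress test gives 356 − 3 = 353. Would deviate. ✗
Neither assignment is incentive-compatible.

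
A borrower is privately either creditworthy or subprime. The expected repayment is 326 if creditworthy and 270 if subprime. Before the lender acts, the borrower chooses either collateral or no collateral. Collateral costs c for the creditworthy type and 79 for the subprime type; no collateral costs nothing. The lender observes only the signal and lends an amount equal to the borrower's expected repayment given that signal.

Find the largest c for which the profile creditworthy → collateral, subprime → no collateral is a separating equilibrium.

56

Under separation: collateral → creditworthy (pays 326); no collateral → subprime (pays 270).
Subprime: 270 − 0 = 270 ≥ 326 − 79 = 247. Holds regardless of c. ✓
Creditworthy: 326 − c ≥ 270 − 0, so c ≤ 326 − 270 = 56.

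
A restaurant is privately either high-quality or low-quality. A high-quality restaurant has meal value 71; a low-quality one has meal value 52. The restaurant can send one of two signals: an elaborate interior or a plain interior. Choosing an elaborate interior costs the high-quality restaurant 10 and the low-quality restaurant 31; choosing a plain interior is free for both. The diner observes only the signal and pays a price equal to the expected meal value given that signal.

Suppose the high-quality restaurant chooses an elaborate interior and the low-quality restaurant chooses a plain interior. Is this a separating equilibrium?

Yes

If types separate, elaborate interior earns payment 71 and plain interior earns 52.
High-quality: elaborate interior gives 71 − 10 = 61; plain interior gives 52 − 0 = 52. No deviation. ✓
Low-quality: plain interior gives 52 − 0 = 52; elaborate interior gives 71 − 31 = 40. No deviation. ✓
Neither type gains from mimicking the other.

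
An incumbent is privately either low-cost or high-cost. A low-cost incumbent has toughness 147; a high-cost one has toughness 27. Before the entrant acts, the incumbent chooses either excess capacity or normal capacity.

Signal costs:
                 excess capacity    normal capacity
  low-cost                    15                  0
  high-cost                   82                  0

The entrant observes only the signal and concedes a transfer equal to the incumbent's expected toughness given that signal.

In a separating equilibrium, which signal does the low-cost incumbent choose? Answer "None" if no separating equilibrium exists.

Try low-cost → excess capacity, high-cost → normal capacity:
  Under separation the entrant infers type exactly: excess capacity → low-cost (pays 147), normal capacity → high-cost (pays 27).
  Low-cost: excess capacity gives 147 − 15 = 132; normal capacity gives 27 − 0 = 27. No deviation. ✓
  High-cost: normal capacity gives 27 − 0 = 27; excess capacity gives 147 − 82 = 65. Would deviate. ✗
Try low-cost → normal capacity, high-cost → excess capacity:
  Under separation the entrant infers type exactly: normal capacity → low-cost (pays 147), excess capacity → high-cost (pays 27).
  Low-cost: normal capacity gives 147 − 0 = 147; excess capacity gives 27 − 15 = 12. No deviation. ✓
  High-cost: excess capacity gives 27 − 82 = -55; normal capacity gives 147 − 0 = 147. Would deviate. ✗
Neither assignment is incentive-compatible.

None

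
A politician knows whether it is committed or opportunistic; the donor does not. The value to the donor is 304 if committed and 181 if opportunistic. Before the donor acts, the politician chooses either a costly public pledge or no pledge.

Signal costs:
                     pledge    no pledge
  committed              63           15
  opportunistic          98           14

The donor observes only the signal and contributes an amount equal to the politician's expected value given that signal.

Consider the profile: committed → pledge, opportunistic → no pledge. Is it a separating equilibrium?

If types separate, pledge earns payment 304 and no pledge earns 181.
Committed: pledge gives 304 − 63 = 241; no pledge gives 181 − 15 = 166. No deviation. ✓
Opportunistic: no pledge gives 181 − 14 = 167; pledge gives 304 − 98 = 206. Would deviate. ✗

No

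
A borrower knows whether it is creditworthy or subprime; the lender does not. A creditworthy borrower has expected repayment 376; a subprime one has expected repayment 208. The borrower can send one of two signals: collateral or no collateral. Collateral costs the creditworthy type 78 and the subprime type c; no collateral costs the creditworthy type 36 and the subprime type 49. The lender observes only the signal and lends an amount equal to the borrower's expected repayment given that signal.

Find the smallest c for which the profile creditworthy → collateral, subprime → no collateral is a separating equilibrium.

217

Under separation: collateral → creditworthy (pays 376); no collateral → subprime (pays 208).
Creditworthy: 376 − 78 = 298 ≥ 208 − 36 = 172. Holds regardless of c. ✓
Subprime: 208 − 49 ≥ 376 − c, so c ≥ 376 − 159 = 217.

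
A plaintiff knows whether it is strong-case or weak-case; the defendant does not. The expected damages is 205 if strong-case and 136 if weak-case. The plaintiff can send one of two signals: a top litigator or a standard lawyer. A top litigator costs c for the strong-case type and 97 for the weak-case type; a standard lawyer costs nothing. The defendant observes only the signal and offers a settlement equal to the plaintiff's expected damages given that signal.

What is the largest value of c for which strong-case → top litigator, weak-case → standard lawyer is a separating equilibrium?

Under separation: top litigator → strong-case (pays 205); standard lawyer → weak-case (pays 136).
Weak-case: 136 − 0 = 136 ≥ 205 − 97 = 108. Holds regardless of c. ✓
Strong-case: 205 − c ≥ 136 − 0, so c ≤ 205 − 136 = 69.

69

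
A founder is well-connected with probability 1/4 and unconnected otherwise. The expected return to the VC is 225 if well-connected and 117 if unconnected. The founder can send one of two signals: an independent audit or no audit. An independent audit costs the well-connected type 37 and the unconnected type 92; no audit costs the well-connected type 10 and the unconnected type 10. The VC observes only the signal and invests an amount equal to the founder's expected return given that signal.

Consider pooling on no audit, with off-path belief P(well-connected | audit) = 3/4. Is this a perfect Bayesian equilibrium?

No

At the pooled signal (no audit) the VC holds the prior 1/4 and pays 1/4·225 + 3/4·117 = 144. Off-path (audit) belief 3/4 gives 3/4·225 + 1/4·117 = 198.
Well-connected: no audit gives 144 − 10 = 134; audit gives 198 − 37 = 161. Deviates. ✗
Unconnected: no audit gives 144 − 10 = 134; audit gives 198 − 92 = 106. Stays. ✓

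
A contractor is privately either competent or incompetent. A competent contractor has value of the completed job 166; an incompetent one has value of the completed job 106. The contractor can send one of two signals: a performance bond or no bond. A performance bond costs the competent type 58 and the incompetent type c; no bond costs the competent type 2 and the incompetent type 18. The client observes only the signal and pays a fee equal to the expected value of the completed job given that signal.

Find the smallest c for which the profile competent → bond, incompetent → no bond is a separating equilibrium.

Under separation: bond → competent (pays 166); no bond → incompetent (pays 106).
Competent: 166 − 58 = 108 ≥ 106 − 2 = 104. Holds regardless of c. ✓
Incompetent: 106 − 18 ≥ 166 − c, so c ≥ 166 − 88 = 78.

78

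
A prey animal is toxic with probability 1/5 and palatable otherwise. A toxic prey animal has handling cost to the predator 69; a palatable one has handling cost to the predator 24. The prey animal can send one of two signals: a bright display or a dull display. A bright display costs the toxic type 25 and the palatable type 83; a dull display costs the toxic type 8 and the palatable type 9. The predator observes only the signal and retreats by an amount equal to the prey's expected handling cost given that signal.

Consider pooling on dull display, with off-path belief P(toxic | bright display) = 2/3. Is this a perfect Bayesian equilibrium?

At the pooled signal (dull display) the predator holds the prior 1/5 and pays 1/5·69 + 4/5·24 = 33. Off-path (bright display) belief 2/3 gives 2/3·69 + 1/3·24 = 54.
Toxic: dull display gives 33 − 8 = 25; bright display gives 54 − 25 = 29. Deviates. ✗
Palatable: dull display gives 33 − 9 = 24; bright display gives 54 − 83 = -29. Stays. ✓

No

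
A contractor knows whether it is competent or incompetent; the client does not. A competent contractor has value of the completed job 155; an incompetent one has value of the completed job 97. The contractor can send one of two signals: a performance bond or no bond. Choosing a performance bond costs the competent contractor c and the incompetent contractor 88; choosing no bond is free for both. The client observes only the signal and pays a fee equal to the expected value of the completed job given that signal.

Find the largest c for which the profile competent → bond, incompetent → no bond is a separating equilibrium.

Under separation: bond → competent (pays 155); no bond → incompetent (pays 97).
Incompetent: 97 − 0 = 97 ≥ 155 − 88 = 67. Holds regardless of c. ✓
Competent: 155 − c ≥ 97 − 0, so c ≤ 155 − 97 = 58.

58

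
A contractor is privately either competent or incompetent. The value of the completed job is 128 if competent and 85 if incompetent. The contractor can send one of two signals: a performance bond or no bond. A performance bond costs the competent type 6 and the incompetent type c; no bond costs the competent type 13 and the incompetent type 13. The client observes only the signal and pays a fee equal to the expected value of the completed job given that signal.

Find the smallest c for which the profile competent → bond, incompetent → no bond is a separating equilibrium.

Under separation: bond → competent (pays 128); no bond → incompetent (pays 85).
Competent: 128 − 6 = 122 ≥ 85 − 13 = 72. Holds regardless of c. ✓
Incompetent: 85 − 13 ≥ 128 − c, so c ≥ 128 − 72 = 56.

56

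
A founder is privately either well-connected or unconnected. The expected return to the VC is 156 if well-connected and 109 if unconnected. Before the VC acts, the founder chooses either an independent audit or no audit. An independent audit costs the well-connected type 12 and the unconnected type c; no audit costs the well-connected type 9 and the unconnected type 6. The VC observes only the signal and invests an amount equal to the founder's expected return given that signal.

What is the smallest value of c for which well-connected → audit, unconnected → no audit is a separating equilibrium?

53

Under separation: audit → well-connected (pays 156); no audit → unconnected (pays 109).
Well-connected: 156 − 12 = 144 ≥ 109 − 9 = 100. Holds regardless of c. ✓
Unconnected: 109 − 6 ≥ 156 − c, so c ≥ 156 − 103 = 53.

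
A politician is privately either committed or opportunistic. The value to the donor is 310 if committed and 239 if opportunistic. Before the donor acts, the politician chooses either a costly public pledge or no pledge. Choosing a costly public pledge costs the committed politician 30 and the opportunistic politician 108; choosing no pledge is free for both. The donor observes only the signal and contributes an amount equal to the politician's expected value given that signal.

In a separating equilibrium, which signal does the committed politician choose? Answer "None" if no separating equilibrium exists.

Try committed → pledge, opportunistic → no pledge:
  Under separation the donor infers type exactly: pledge → committed (pays 310), no pledge → opportunistic (pays 239).
  Committed: pledge gives 310 − 30 = 280; no pledge gives 239 − 0 = 239. No deviation. ✓
  Opportunistic: no pledge gives 239 − 0 = 239; pledge gives 310 − 108 = 202. No deviation. ✓
Both hold — the committed type sends pledge.

pledge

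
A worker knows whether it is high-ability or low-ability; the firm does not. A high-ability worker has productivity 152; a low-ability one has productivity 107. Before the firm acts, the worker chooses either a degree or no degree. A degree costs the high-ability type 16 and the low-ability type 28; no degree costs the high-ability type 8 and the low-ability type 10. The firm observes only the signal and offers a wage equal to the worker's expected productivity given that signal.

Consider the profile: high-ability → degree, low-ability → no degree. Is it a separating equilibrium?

If types separate, degree earns payment 152 and no degree earns 107.
High-ability: degree gives 152 − 16 = 136; no degree gives 107 − 8 = 99. No deviation. ✓
Low-ability: no degree gives 107 − 10 = 97; degree gives 152 − 28 = 124. Would deviate. ✗

No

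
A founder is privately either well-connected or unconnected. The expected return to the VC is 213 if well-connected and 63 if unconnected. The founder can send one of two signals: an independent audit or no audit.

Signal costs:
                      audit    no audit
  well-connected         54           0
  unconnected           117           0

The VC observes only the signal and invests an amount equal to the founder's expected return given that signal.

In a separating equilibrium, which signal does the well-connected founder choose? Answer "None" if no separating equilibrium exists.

Try well-connected → audit, unconnected → no audit:
  Under separation the VC infers type exactly: audit → well-connected (pays 213), no audit → unconnected (pays 63).
  Well-connected: audit gives 213 − 54 = 159; no audit gives 63 − 0 = 63. No deviation. ✓
  Unconnected: no audit gives 63 − 0 = 63; audit gives 213 − 117 = 96. Would deviate. ✗
Try well-connected → no audit, unconnected → audit:
  Under separation the VC infers type exactly: no audit → well-connected (pays 213), audit → unconnected (pays 63).
  Well-connected: no audit gives 213 − 0 = 213; audit gives 63 − 54 = 9. No deviation. ✓
  Unconnected: audit gives 63 − 117 = -54; no audit gives 213 − 0 = 213. Would deviate. ✗
Neither assignment is incentive-compatible.

None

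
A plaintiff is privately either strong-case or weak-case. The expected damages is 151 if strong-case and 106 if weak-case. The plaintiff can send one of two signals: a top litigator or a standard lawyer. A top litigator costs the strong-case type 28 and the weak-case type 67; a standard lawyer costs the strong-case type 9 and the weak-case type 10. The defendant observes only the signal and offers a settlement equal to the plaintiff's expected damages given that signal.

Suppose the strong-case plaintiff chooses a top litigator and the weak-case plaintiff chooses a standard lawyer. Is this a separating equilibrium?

Under separation the defendant infers type exactly: top litigator → strong-case (pays 151), standard lawyer → weak-case (pays 106).
Strong-case: top litigator gives 151 − 28 = 123; standard lawyer gives 106 − 9 = 97. No deviation. ✓
Weak-case: standard lawyer gives 106 − 10 = 96; top litigator gives 151 − 67 = 84. No deviation. ✓
Neither type gains from mimicking the other.

Yes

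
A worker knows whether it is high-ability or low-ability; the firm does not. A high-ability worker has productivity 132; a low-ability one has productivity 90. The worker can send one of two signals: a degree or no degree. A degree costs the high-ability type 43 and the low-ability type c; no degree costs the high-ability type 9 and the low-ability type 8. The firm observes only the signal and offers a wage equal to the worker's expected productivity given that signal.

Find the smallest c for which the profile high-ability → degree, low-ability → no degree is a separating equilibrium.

Under separation: degree → high-ability (pays 132); no degree → low-ability (pays 90).
High-ability: 132 − 43 = 89 ≥ 90 − 9 = 81. Holds regardless of c. ✓
Low-ability: 90 − 8 ≥ 132 − c, so c ≥ 132 − 82 = 50.

50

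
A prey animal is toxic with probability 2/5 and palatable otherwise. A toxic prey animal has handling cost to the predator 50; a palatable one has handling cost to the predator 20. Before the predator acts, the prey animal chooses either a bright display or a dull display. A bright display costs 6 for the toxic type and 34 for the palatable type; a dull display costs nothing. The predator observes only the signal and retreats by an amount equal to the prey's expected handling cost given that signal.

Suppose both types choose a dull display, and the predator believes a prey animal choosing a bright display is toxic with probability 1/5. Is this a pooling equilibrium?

At the pooled signal (dull display) the predator holds the prior 2/5 and pays 2/5·50 + 3/5·20 = 32. Off-path (bright display) belief 1/5 gives 1/5·50 + 4/5·20 = 26.
Toxic: dull display gives 32 − 0 = 32; bright display gives 26 − 6 = 20. Stays. ✓
Palatable: dull display gives 32 − 0 = 32; bright display gives 26 − 34 = -8. Stays. ✓

Yes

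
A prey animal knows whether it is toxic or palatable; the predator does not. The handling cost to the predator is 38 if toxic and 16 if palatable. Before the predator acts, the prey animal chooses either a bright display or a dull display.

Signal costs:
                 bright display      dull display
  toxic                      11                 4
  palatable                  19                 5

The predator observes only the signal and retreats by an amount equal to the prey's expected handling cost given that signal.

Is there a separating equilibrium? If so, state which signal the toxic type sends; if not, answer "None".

Try toxic → bright display, palatable → dull display:
  Under separation the predator infers type exactly: bright display → toxic (pays 38), dull display → palatable (pays 16).
  Toxic: bright display gives 38 − 11 = 27; dull display gives 16 − 4 = 12. No deviation. ✓
  Palatable: dull display gives 16 − 5 = 11; bright display gives 38 − 19 = 19. Would deviate. ✗
Try toxic → dull display, palatable → bright display:
  Under separation the predator infers type exactly: dull display → toxic (pays 38), bright display → palatable (pays 16).
  Toxic: dull display gives 38 − 4 = 34; bright display gives 16 − 11 = 5. No deviation. ✓
  Palatable: bright display gives 16 − 19 = -3; dull display gives 38 − 5 = 33. Would deviate. ✗
Neither assignment is incentive-compatible.

None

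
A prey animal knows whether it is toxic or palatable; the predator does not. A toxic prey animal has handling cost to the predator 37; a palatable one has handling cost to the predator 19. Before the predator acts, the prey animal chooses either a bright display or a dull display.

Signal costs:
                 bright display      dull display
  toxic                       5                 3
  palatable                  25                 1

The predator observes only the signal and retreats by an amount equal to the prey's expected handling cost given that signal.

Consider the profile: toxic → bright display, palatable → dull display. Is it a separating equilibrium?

Yes

If types separate, bright display earns payment 37 and dull display earns 19.
Toxic: bright display gives 37 − 5 = 32; dull display gives 19 − 3 = 16. No deviation. ✓
Palatable: dull display gives 19 − 1 = 18; bright display gives 37 − 25 = 12. No deviation. ✓
Both incentive constraints hold.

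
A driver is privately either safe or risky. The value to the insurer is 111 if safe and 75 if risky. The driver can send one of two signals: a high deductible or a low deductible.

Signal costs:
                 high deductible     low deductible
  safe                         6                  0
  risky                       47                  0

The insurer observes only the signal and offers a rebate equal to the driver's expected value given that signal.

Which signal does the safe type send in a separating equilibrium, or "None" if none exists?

Try safe → high deductible, risky → low deductible:
  If types separate, high deductible earns payment 111 and low deductible earns 75.
  Safe: high deductible gives 111 − 6 = 105; low deductible gives 75 − 0 = 75. No deviation. ✓
  Risky: low deductible gives 75 − 0 = 75; high deductible gives 111 − 47 = 64. No deviation. ✓
Both hold — the safe type sends high deductible.

high deductible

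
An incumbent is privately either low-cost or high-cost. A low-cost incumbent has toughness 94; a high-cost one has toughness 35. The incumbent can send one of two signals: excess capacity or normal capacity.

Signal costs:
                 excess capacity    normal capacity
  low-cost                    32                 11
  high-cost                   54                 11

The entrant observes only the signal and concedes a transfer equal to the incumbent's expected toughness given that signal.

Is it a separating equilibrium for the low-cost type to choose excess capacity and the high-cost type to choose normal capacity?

If types separate, excess capacity earns payment 94 and normal capacity earns 35.
Low-cost: excess capacity gives 94 − 32 = 62; normal capacity gives 35 − 11 = 24. No deviation. ✓
High-cost: normal capacity gives 35 − 11 = 24; excess capacity gives 94 − 54 = 40. Would deviate. ✗

No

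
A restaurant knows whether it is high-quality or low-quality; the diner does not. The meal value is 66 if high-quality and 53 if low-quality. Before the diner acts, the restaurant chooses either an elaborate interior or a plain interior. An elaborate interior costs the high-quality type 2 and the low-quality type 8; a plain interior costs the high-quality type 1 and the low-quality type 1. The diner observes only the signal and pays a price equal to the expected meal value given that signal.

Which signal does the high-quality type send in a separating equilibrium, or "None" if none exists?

None

Try high-quality → elaborate interior, low-quality → plain interior:
  Under separation the diner infers type exactly: elaborate interior → high-quality (pays 66), plain interior → low-quality (pays 53).
  High-quality: elaborate interior gives 66 − 2 = 64; plain interior gives 53 − 1 = 52. No deviation. ✓
  Low-quality: plain interior gives 53 − 1 = 52; elaborate interior gives 66 − 8 = 58. Would deviate. ✗
Try high-quality → plain interior, low-quality → elaborate interior:
  Under separation the diner infers type exactly: plain interior → high-quality (pays 66), elaborate interior → low-quality (pays 53).
  High-quality: plain interior gives 66 − 1 = 65; elaborate interior gives 53 − 2 = 51. No deviation. ✓
  Low-quality: elaborate interior gives 53 − 8 = 45; plain interior gives 66 − 1 = 65. Would deviate. ✗
Neither assignment is incentive-compatible.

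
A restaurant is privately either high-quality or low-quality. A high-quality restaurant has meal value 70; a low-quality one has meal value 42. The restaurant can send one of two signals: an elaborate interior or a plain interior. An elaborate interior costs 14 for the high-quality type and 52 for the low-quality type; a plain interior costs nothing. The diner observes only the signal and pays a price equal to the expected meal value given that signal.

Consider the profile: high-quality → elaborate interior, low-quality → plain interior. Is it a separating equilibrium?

Under separation the diner infers type exactly: elaborate interior → high-quality (pays 70), plain interior → low-quality (pays 42).
High-quality: elaborate interior gives 70 − 14 = 56; plain interior gives 42 − 0 = 42. No deviation. ✓
Low-quality: plain interior gives 42 − 0 = 42; elaborate interior gives 70 − 52 = 18. No deviation. ✓
Neither type gains from mimicking the other.

Yes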